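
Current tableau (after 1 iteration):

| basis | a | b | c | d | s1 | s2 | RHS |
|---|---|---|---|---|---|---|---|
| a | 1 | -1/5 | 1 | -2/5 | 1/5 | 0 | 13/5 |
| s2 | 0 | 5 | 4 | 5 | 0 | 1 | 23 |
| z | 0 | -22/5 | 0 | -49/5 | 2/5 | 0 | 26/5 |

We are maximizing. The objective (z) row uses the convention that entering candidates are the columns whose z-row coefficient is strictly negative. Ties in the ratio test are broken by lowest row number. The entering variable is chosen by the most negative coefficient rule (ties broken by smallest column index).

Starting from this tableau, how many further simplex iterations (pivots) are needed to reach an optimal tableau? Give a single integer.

1

pivot: d in, s2 out → z = 1257/25
No improving column remains; optimal.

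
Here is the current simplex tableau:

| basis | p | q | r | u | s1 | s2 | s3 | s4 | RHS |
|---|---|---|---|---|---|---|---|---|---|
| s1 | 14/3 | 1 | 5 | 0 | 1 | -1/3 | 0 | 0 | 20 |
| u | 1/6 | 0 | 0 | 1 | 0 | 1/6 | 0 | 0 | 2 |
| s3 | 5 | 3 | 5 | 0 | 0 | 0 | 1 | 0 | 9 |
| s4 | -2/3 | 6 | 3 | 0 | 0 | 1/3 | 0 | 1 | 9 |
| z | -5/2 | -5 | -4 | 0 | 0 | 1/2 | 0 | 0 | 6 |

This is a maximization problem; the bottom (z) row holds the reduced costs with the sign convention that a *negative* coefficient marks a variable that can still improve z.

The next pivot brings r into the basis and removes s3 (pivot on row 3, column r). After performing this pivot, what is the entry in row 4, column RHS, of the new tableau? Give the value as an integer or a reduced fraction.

18/5

Pivot element is row 3, column r: 5.
Normalize row 3: new (row 3, RHS) = 9/5 = 9/5.
row 4 ← row 4 − 3·(new row 3): 9 − 3·(9/5) = 18/5.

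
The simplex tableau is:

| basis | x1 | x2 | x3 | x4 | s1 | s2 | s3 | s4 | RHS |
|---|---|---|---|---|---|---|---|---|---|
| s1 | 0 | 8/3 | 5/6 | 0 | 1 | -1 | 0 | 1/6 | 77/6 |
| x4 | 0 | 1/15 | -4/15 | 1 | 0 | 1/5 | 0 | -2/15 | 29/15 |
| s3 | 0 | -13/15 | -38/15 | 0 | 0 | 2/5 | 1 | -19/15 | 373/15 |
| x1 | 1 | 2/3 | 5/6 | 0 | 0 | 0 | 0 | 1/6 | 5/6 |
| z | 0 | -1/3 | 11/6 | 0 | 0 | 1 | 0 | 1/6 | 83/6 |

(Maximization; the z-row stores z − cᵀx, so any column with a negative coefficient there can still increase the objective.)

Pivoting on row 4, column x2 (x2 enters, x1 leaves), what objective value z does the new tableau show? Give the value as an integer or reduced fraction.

Minimum ratio for x2: (5/6)/(2/3) = 5/4.
z changes by −(z-row coeff of x2)·ratio = −(-1/3)·(5/4) = 5/12.
New z = 83/6 + (5/12) = 57/4.

57/4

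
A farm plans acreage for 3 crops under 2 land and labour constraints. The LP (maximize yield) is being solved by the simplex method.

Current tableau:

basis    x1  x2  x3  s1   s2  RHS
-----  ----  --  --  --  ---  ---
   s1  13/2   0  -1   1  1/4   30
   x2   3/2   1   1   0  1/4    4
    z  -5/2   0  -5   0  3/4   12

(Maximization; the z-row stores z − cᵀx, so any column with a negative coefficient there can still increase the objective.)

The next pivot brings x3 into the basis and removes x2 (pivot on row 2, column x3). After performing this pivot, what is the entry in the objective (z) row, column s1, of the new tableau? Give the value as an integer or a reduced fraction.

0

Pivot element is row 2, column x3: 1.
Normalize row 2: new (row 2, s1) = 0/1 = 0.
z-row ← z-row − (-5)·(new row 2): 0 − (-5)·0 = 0.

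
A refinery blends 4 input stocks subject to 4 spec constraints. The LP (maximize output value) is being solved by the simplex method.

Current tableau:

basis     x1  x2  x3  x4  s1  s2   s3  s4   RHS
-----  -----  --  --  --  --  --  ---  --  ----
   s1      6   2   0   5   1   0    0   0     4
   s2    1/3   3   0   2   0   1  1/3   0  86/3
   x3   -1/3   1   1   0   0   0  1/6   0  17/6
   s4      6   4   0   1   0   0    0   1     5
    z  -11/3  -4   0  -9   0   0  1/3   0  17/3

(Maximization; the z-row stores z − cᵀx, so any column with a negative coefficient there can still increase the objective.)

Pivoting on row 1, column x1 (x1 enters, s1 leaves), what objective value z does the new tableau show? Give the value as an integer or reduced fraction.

73/9

Minimum ratio for x1: 4/6 = 2/3.
z changes by −(z-row coeff of x1)·ratio = −(-11/3)·(2/3) = 22/9.
New z = 17/3 + (22/9) = 73/9.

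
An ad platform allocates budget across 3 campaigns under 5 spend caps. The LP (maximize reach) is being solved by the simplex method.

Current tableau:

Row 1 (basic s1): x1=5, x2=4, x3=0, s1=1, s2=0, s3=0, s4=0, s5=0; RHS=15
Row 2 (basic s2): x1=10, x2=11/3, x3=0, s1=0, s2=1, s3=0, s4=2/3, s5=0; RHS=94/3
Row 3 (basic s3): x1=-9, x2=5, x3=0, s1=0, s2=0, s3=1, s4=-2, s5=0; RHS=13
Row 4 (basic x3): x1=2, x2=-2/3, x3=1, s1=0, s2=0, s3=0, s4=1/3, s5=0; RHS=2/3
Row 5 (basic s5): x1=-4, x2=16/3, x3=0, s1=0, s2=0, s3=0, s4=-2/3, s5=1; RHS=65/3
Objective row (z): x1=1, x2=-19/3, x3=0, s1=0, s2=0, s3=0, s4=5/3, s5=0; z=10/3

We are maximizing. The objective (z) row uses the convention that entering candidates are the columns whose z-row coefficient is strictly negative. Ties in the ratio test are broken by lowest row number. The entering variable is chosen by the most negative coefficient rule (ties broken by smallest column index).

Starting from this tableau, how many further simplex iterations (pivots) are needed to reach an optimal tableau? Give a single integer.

2

pivot: x2 in, s3 out → z = 99/5
pivot: x1 in, s1 out → z = 1447/61
No improving column remains; optimal.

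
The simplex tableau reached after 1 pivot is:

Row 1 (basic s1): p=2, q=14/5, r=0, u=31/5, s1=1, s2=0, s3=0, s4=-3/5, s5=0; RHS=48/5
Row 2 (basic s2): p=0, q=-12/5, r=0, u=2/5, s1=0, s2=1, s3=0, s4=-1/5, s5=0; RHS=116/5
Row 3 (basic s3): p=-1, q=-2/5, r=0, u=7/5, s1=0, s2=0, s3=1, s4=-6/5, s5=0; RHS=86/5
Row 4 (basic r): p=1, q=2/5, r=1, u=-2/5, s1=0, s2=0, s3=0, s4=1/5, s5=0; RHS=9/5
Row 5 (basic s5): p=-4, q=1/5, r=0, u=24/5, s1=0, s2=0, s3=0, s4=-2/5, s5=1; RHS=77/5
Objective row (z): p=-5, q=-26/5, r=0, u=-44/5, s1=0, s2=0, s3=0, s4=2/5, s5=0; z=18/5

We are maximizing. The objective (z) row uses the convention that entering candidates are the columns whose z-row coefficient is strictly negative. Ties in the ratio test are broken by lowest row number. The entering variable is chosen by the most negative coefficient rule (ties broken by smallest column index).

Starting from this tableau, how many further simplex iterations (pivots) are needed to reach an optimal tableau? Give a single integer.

3

pivot: u in, s1 out → z = 534/31
pivot: p in, r out → z = 153/7
pivot: s4 in, p out → z = 24
No improving column remains; optimal.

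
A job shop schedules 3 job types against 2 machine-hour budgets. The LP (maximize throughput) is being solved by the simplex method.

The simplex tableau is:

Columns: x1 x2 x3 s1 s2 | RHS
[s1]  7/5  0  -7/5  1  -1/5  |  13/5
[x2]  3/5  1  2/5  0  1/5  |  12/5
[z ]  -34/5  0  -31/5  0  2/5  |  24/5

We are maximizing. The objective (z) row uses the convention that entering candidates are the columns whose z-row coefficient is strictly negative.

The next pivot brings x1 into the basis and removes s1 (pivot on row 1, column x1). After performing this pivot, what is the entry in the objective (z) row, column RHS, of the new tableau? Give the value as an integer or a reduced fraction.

122/7

Pivot element is row 1, column x1: 7/5.
Normalize row 1: new (row 1, RHS) = (13/5)/(7/5) = 13/7.
z-row ← z-row − (-34/5)·(new row 1): 24/5 − (-34/5)·(13/7) = 122/7.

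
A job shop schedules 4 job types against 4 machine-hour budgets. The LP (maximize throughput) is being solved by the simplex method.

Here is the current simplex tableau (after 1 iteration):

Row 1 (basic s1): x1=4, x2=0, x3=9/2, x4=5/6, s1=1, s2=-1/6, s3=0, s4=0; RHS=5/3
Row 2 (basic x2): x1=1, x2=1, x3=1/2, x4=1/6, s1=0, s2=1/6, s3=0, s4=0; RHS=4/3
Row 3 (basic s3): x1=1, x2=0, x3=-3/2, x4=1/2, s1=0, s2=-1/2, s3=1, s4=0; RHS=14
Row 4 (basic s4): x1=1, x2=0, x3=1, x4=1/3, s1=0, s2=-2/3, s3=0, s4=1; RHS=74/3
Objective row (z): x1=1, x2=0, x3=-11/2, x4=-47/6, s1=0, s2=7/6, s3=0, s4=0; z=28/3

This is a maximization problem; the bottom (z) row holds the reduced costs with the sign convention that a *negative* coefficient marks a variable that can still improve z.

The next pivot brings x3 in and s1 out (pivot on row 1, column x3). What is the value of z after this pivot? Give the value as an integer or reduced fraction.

307/27

Minimum ratio for x3: (5/3)/(9/2) = 10/27.
z changes by −(z-row coeff of x3)·ratio = −(-11/2)·(10/27) = 55/27.
New z = 28/3 + (55/27) = 307/27.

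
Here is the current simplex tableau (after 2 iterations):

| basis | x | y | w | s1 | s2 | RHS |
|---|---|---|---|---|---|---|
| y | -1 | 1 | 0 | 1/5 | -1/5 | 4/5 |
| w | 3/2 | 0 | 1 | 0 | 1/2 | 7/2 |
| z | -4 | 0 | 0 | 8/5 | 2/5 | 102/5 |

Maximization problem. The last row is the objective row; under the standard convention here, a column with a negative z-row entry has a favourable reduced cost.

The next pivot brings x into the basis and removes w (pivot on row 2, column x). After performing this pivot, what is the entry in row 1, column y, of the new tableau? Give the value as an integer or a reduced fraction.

Pivot element is row 2, column x: 3/2.
Normalize row 2: new (row 2, y) = 0/(3/2) = 0.
row 1 ← row 1 − (-1)·(new row 2): 1 − (-1)·0 = 1.

1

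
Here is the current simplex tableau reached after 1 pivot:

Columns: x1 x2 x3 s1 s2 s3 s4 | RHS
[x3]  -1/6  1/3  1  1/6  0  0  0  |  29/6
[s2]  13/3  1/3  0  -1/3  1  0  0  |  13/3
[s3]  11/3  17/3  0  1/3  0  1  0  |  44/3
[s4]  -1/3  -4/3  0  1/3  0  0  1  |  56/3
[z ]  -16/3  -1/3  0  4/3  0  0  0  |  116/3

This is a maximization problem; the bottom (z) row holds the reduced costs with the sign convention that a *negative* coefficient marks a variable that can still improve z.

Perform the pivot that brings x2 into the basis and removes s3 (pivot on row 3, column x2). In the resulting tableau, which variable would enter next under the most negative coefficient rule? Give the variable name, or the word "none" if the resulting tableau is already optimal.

Pivot element 17/3. New z-row = old z-row − (-1/3)·(row 3/(17/3)).
Updated z-row coefficients: x1: -87/17, x2: 0, x3: 0, s1: 23/17, s2: 0, s3: 1/17, s4: 0.
The most negative is -87/17 in column x1, so x1 would enter next.

x1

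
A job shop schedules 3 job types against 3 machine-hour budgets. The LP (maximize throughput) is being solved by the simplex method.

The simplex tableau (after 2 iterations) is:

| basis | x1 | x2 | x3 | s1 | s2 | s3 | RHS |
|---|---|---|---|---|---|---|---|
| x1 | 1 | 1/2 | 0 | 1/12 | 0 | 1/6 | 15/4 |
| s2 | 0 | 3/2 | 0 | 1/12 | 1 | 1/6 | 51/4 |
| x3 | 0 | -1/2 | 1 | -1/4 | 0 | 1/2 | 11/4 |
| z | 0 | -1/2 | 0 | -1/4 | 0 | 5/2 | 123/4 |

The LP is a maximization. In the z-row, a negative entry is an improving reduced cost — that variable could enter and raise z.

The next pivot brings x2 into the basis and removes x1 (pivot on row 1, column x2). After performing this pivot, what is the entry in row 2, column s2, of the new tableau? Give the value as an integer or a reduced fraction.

1

Pivot element is row 1, column x2: 1/2.
Normalize row 1: new (row 1, s2) = 0/(1/2) = 0.
row 2 ← row 2 − (3/2)·(new row 1): 1 − (3/2)·0 = 1.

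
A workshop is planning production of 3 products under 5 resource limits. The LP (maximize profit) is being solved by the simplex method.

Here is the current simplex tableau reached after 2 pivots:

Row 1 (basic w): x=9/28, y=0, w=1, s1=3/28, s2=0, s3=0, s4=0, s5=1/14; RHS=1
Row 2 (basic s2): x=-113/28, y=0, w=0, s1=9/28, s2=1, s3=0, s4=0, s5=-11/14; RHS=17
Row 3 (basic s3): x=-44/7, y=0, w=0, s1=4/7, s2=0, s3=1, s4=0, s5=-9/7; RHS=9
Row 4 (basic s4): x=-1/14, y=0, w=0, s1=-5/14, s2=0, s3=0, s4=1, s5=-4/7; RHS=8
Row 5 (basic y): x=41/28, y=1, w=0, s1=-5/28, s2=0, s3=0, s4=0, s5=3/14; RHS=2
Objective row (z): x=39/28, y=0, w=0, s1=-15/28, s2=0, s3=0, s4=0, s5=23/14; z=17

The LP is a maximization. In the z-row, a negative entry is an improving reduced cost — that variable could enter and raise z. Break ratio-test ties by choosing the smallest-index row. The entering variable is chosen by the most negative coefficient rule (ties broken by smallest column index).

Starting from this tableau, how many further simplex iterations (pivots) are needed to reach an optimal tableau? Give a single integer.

pivot: s1 in, w out → z = 22
No improving column remains; optimal.

1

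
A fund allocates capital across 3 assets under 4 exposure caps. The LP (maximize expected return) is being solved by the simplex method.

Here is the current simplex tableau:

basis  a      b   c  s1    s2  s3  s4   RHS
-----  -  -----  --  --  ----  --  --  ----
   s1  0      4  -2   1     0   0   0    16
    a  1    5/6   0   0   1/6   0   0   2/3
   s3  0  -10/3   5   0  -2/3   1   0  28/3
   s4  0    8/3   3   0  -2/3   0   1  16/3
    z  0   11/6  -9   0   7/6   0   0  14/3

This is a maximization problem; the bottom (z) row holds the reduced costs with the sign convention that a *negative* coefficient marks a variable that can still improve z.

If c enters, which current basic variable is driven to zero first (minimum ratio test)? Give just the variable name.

s4

Ratios: row 1 (s1): entry -2 ≤ 0, skip; row 2 (a): entry 0 ≤ 0, skip; row 3 (s3): (28/3)/5 = 28/15; row 4 (s4): (16/3)/3 = 16/9.
Minimum ratio 16/9 is in the s4 row, so s4 leaves.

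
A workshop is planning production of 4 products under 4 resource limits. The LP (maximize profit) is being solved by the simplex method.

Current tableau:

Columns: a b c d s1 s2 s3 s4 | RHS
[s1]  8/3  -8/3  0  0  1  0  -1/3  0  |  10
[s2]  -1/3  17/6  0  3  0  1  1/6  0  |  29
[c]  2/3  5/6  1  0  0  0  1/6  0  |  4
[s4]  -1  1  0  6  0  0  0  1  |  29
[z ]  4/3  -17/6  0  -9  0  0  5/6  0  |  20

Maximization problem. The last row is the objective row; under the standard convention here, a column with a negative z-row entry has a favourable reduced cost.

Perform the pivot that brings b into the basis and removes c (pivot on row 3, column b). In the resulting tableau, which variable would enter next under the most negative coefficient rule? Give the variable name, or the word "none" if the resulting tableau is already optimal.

d

Pivot element 5/6. New z-row = old z-row − (-17/6)·(row 3/(5/6)).
Updated z-row coefficients: a: 18/5, b: 0, c: 17/5, d: -9, s1: 0, s2: 0, s3: 7/5, s4: 0.
The most negative is -9 in column d, so d would enter next.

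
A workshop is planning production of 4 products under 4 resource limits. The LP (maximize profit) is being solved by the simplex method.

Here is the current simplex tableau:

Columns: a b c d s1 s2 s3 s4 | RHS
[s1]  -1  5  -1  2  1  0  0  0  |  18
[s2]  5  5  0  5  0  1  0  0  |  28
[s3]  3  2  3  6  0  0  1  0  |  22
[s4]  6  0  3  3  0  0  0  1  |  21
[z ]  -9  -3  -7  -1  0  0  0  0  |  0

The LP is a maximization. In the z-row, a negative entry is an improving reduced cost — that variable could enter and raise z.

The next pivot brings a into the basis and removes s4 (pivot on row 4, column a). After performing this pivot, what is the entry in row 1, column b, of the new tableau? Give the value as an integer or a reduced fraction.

5

Pivot element is row 4, column a: 6.
Normalize row 4: new (row 4, b) = 0/6 = 0.
row 1 ← row 1 − (-1)·(new row 4): 5 − (-1)·0 = 5.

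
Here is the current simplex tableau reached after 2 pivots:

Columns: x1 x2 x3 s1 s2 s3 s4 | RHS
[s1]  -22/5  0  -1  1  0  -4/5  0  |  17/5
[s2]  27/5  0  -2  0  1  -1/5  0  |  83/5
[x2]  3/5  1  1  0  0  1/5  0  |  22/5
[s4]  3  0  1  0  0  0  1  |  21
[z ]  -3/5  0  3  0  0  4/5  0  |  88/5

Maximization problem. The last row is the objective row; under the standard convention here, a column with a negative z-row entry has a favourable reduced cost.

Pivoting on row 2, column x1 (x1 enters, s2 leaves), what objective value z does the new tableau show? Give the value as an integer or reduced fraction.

Minimum ratio for x1: (83/5)/(27/5) = 83/27.
z changes by −(z-row coeff of x1)·ratio = −(-3/5)·(83/27) = 83/45.
New z = 88/5 + (83/45) = 175/9.

175/9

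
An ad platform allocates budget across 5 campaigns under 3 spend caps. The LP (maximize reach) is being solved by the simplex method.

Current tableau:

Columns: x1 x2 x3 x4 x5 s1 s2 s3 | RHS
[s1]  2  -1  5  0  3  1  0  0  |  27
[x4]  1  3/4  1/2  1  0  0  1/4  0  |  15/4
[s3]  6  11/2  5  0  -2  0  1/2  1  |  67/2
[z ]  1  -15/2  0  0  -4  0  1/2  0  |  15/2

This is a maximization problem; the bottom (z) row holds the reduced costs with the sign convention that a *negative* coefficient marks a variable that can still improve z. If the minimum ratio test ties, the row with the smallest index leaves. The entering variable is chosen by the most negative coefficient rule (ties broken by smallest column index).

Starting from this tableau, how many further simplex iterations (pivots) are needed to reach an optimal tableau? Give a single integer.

2

pivot: x2 in, x4 out → z = 45
pivot: x5 in, s1 out → z = 263/3
No improving column remains; optimal.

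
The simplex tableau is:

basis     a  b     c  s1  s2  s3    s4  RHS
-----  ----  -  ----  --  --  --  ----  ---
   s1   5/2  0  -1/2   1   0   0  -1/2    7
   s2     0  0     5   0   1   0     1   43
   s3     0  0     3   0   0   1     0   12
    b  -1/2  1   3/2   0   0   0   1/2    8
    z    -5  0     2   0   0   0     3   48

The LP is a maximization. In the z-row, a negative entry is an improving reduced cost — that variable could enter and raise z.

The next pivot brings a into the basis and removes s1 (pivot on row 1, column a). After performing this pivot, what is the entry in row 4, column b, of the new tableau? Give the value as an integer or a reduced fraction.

1

Pivot element is row 1, column a: 5/2.
Normalize row 1: new (row 1, b) = 0/(5/2) = 0.
row 4 ← row 4 − (-1/2)·(new row 1): 1 − (-1/2)·0 = 1.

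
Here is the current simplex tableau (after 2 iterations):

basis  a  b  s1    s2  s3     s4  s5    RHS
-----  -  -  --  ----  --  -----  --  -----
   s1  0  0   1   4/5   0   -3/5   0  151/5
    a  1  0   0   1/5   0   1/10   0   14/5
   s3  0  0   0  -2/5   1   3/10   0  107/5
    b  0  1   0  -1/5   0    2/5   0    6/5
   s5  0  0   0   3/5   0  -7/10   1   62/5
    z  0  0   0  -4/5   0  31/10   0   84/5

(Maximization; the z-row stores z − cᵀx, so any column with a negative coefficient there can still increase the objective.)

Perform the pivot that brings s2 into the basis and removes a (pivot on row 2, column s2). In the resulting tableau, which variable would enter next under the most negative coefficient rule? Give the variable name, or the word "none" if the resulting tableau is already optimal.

Pivot element 1/5. New z-row = old z-row − (-4/5)·(row 2/(1/5)).
Updated z-row coefficients: a: 4, b: 0, s1: 0, s2: 0, s3: 0, s4: 7/2, s5: 0.
No coefficient is strictly negative; the tableau after this pivot is optimal.

none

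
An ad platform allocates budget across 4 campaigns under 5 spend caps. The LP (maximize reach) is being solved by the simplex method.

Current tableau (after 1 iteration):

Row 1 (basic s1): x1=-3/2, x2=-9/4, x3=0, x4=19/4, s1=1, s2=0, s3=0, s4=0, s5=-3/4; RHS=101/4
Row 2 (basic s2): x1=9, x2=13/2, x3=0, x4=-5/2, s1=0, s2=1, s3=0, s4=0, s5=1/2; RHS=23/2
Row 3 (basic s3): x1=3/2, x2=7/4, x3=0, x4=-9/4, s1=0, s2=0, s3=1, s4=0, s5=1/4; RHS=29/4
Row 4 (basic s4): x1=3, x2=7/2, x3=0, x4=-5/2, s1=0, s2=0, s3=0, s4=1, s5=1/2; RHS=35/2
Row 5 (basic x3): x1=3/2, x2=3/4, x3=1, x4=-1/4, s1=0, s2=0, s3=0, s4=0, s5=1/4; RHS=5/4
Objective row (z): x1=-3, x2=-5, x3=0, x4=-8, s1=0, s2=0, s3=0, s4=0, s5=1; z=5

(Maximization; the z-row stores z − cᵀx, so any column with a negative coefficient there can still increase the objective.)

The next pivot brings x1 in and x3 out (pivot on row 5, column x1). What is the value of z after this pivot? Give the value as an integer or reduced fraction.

Minimum ratio for x1: (5/4)/(3/2) = 5/6.
z changes by −(z-row coeff of x1)·ratio = −(-3)·(5/6) = 5/2.
New z = 5 + (5/2) = 15/2.

15/2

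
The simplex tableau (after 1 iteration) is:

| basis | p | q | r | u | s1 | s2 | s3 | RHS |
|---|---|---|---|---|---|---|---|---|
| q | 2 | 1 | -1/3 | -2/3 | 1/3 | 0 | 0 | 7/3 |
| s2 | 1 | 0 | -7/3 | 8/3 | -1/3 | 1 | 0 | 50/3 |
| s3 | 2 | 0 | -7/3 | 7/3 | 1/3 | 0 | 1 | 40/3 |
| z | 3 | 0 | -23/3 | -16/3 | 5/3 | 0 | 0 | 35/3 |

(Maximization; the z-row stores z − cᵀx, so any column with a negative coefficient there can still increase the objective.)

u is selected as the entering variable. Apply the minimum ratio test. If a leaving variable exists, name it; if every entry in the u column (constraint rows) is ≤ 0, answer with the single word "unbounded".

s3

Ratios: row 1 (q): entry -2/3 ≤ 0, skip; row 2 (s2): (50/3)/(8/3) = 25/4; row 3 (s3): (40/3)/(7/3) = 40/7.
Minimum ratio is in the s3 row, so s3 leaves.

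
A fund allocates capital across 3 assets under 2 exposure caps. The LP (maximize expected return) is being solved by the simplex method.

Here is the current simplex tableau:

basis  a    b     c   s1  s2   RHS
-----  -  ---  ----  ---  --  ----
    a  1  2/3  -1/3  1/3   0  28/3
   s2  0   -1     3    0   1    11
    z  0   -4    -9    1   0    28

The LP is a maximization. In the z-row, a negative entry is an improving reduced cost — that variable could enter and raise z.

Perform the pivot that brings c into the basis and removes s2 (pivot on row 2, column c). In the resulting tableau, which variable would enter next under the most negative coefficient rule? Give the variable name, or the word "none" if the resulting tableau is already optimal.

Pivot element 3. New z-row = old z-row − (-9)·(row 2/3).
Updated z-row coefficients: a: 0, b: -7, c: 0, s1: 1, s2: 3.
The most negative is -7 in column b, so b would enter next.

b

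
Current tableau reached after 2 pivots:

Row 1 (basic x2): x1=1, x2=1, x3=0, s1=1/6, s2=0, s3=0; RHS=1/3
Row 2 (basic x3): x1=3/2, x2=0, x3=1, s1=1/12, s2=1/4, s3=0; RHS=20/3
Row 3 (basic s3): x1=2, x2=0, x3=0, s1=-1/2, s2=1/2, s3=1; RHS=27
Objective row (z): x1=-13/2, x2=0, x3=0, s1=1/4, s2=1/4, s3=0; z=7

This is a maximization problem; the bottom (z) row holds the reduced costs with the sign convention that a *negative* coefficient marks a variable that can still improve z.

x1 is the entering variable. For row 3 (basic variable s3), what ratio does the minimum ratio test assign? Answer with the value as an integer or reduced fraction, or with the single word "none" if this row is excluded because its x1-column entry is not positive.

Ratio = RHS / (x1 entry) = 27 / 2 = 27/2.

27/2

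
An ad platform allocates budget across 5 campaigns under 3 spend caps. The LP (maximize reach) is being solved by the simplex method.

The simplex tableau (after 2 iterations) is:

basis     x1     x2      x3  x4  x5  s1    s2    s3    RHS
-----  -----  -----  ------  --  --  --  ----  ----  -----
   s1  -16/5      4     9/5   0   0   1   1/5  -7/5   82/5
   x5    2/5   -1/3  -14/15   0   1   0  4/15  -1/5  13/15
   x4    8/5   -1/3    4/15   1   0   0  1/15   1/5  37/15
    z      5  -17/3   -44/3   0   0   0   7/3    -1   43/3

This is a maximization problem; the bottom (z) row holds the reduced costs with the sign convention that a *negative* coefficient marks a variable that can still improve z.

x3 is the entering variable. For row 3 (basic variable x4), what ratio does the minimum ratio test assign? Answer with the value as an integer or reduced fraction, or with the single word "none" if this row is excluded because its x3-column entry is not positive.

Ratio = RHS / (x3 entry) = (37/15) / (4/15) = 37/4.

37/4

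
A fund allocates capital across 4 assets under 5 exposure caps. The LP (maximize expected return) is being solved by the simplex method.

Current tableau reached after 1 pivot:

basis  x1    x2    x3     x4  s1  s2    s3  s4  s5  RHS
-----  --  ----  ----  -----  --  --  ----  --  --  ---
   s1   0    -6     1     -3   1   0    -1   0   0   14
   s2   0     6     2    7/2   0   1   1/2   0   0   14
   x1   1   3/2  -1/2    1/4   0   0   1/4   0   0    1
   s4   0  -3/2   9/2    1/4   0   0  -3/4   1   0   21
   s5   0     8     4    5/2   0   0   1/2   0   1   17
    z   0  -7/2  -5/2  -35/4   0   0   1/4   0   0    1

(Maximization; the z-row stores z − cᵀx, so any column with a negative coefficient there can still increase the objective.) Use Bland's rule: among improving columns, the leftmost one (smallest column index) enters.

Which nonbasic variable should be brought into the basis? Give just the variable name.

x2

Objective-row coefficients: x1: 0, x2: -7/2, x3: -5/2, x4: -35/4, s1: 0, s2: 0, s3: 1/4, s4: 0, s5: 0.
Improving columns: x2, x3, x4. Bland's rule picks the smallest column index → x2.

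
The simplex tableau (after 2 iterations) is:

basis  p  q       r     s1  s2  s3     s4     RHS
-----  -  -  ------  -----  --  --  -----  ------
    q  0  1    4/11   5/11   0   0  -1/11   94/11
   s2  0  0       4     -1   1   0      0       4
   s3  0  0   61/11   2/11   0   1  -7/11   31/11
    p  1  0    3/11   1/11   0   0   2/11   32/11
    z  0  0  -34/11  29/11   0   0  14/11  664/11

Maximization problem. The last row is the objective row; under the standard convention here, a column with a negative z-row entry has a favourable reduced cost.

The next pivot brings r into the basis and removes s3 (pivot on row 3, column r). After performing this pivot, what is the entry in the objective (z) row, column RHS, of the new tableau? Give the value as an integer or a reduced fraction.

Pivot element is row 3, column r: 61/11.
Normalize row 3: new (row 3, RHS) = (31/11)/(61/11) = 31/61.
z-row ← z-row − (-34/11)·(new row 3): 664/11 − (-34/11)·(31/61) = 3778/61.

3778/61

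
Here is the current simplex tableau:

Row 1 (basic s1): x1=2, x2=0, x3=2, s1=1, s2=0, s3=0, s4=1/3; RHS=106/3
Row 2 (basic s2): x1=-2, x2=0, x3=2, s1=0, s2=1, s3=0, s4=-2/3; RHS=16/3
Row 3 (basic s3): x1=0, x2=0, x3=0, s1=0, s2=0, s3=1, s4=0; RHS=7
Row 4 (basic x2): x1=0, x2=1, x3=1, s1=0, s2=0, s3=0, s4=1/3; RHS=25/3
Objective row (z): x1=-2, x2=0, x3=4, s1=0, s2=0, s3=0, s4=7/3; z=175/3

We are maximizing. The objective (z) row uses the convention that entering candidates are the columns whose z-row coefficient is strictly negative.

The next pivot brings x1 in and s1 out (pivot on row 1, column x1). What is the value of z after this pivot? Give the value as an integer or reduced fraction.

Minimum ratio for x1: (106/3)/2 = 53/3.
z changes by −(z-row coeff of x1)·ratio = −(-2)·(53/3) = 106/3.
New z = 175/3 + (106/3) = 281/3.

281/3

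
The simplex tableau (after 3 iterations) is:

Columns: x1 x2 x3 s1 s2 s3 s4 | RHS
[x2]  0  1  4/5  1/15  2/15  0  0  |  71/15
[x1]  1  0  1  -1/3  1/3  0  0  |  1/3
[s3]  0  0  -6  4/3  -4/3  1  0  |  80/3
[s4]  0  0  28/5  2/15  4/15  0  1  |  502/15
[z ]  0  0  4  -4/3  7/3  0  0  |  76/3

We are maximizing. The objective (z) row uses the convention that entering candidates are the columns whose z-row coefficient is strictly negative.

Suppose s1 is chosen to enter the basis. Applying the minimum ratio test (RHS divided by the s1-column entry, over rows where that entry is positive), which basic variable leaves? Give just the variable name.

Ratios: row 1 (x2): (71/15)/(1/15) = 71; row 2 (x1): entry -1/3 ≤ 0, skip; row 3 (s3): (80/3)/(4/3) = 20; row 4 (s4): (502/15)/(2/15) = 251.
Minimum ratio 20 is in the s3 row, so s3 leaves.

s3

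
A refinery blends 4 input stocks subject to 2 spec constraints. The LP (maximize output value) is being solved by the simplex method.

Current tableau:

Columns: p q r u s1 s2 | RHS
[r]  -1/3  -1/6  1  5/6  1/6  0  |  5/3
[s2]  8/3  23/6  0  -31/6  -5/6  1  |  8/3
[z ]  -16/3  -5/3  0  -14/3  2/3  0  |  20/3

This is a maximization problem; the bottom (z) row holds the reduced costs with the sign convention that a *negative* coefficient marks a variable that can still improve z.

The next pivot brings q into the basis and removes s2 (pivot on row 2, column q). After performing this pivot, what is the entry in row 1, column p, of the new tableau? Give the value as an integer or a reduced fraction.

Pivot element is row 2, column q: 23/6.
Normalize row 2: new (row 2, p) = (8/3)/(23/6) = 16/23.
row 1 ← row 1 − (-1/6)·(new row 2): -1/3 − (-1/6)·(16/23) = -5/23.

-5/23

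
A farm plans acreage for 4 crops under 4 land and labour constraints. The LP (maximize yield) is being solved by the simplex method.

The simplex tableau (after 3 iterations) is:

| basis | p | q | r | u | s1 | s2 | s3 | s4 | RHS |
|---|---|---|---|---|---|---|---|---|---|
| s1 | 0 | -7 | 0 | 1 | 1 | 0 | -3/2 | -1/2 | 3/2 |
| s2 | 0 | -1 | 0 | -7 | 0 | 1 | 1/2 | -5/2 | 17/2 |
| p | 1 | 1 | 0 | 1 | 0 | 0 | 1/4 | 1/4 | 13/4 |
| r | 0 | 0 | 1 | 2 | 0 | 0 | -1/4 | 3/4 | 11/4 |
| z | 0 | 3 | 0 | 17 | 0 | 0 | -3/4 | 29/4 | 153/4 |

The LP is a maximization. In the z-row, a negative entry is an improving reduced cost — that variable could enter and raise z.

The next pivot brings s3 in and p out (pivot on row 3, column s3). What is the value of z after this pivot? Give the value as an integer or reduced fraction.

Minimum ratio for s3: (13/4)/(1/4) = 13.
z changes by −(z-row coeff of s3)·ratio = −(-3/4)·13 = 39/4.
New z = 153/4 + (39/4) = 48.

48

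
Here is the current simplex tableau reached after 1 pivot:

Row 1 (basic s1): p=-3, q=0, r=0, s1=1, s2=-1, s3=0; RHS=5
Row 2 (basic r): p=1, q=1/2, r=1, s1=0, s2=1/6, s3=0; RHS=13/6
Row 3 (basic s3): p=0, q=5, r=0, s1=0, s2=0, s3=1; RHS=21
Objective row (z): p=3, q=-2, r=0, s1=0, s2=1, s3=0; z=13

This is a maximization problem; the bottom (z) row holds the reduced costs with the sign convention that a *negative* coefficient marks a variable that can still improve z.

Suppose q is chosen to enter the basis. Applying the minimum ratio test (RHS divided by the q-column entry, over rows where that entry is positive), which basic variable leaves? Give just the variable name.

s3

Ratios: row 1 (s1): entry 0 ≤ 0, skip; row 2 (r): (13/6)/(1/2) = 13/3; row 3 (s3): 21/5 = 21/5.
Minimum ratio 21/5 is in the s3 row, so s3 leaves.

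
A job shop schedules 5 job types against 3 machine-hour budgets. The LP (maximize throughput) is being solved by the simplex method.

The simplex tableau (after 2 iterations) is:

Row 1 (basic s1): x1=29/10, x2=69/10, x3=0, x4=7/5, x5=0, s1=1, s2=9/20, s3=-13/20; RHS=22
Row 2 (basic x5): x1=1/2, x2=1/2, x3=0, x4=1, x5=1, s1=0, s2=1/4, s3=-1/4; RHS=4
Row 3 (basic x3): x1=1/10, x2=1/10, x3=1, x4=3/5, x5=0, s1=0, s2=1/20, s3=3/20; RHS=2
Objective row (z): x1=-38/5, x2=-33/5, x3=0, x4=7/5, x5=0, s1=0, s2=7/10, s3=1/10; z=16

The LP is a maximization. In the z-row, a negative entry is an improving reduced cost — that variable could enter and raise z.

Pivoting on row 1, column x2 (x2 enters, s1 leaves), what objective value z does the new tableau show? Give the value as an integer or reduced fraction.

Minimum ratio for x2: 22/(69/10) = 220/69.
z changes by −(z-row coeff of x2)·ratio = −(-33/5)·(220/69) = 484/23.
New z = 16 + (484/23) = 852/23.

852/23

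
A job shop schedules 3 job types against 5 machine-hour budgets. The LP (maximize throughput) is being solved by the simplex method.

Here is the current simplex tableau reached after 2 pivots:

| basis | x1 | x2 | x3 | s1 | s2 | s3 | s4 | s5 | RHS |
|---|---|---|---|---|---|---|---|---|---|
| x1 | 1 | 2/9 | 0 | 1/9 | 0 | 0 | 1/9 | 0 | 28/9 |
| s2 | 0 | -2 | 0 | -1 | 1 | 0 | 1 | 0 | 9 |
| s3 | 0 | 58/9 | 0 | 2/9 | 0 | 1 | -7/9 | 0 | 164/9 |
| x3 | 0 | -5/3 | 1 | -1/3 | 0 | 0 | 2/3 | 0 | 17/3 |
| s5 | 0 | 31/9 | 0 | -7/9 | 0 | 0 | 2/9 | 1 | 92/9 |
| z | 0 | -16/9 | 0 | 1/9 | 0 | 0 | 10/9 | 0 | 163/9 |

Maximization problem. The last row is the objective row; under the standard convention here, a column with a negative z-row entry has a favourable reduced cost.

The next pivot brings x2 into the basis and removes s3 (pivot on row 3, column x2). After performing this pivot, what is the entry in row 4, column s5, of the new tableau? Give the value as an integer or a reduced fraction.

Pivot element is row 3, column x2: 58/9.
Normalize row 3: new (row 3, s5) = 0/(58/9) = 0.
row 4 ← row 4 − (-5/3)·(new row 3): 0 − (-5/3)·0 = 0.

0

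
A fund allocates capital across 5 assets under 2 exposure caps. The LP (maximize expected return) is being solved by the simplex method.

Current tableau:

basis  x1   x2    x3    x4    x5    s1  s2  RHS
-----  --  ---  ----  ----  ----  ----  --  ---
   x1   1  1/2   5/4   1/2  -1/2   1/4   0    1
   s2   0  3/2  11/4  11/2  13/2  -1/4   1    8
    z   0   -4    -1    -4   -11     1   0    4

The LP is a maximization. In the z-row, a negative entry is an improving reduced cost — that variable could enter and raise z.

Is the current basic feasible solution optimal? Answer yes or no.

Column x2 has objective-row coefficient -4, which is negative; an improving pivot exists, so not yet optimal.

no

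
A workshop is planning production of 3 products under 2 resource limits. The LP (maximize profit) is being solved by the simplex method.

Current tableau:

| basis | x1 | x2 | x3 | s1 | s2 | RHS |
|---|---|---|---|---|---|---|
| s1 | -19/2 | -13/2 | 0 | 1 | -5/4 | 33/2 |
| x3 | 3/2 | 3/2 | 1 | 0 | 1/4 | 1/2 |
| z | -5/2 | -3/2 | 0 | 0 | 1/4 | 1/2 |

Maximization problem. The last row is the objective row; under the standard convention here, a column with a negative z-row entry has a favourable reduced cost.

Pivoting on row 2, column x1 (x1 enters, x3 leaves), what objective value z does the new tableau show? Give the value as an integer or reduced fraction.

Minimum ratio for x1: (1/2)/(3/2) = 1/3.
z changes by −(z-row coeff of x1)·ratio = −(-5/2)·(1/3) = 5/6.
New z = 1/2 + (5/6) = 4/3.

4/3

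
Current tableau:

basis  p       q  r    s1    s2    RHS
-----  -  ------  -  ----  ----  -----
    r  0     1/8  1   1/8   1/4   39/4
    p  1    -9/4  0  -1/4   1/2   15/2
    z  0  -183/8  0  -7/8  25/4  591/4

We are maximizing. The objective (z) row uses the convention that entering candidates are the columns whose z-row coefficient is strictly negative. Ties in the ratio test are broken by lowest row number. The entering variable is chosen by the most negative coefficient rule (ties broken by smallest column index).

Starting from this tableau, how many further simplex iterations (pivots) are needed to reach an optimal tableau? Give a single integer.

1

pivot: q in, r out → z = 1932
No improving column remains; optimal.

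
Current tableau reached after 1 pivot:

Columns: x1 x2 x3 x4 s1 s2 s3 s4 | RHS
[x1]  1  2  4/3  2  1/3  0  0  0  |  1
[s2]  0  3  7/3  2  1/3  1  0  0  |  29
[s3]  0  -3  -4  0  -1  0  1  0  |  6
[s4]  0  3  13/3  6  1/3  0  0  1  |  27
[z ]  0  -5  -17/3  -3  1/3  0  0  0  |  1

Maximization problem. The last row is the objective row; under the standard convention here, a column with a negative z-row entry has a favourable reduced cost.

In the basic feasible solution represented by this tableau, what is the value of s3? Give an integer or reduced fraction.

s3 is basic (row 3); its value is the RHS of that row: 6.

6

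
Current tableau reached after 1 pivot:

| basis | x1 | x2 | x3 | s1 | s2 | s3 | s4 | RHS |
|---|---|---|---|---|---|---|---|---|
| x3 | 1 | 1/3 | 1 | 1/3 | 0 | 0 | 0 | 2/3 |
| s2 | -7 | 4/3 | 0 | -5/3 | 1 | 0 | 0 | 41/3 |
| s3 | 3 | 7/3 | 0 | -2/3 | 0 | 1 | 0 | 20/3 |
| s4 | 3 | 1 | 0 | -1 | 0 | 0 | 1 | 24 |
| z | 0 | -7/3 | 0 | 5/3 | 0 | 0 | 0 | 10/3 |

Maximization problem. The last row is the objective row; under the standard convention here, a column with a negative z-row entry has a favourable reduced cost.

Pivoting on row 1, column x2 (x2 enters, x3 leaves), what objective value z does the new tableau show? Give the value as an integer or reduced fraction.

8

Minimum ratio for x2: (2/3)/(1/3) = 2.
z changes by −(z-row coeff of x2)·ratio = −(-7/3)·2 = 14/3.
New z = 10/3 + (14/3) = 8.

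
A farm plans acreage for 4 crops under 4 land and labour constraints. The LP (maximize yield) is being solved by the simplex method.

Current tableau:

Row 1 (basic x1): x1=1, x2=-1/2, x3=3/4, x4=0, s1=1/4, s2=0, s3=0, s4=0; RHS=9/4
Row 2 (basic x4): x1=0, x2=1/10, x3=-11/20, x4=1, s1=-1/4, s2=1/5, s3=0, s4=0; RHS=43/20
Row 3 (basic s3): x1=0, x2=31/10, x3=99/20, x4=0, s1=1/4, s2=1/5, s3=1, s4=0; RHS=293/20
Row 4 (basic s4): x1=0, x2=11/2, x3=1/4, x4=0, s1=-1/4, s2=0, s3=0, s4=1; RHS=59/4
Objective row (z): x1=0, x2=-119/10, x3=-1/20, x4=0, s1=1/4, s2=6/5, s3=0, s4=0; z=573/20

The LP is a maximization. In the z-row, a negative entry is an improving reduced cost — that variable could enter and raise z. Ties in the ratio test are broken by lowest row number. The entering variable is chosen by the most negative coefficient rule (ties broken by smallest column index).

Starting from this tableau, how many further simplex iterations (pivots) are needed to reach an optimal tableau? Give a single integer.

2

pivot: x2 in, s4 out → z = 3331/55
pivot: s1 in, x1 out → z = 1629/25
No improving column remains; optimal.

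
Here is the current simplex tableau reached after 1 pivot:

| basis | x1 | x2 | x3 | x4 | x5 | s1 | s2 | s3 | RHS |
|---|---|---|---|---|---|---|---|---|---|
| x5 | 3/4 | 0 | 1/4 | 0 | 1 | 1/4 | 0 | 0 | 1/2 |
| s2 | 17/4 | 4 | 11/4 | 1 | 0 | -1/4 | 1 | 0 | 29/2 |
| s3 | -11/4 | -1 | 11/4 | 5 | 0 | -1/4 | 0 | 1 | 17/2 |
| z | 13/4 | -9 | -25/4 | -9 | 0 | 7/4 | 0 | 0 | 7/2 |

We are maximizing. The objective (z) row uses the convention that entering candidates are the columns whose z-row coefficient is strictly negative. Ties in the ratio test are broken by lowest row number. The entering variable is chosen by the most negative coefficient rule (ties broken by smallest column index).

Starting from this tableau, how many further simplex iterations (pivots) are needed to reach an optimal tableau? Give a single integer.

2

pivot: x2 in, s2 out → z = 289/8
pivot: x4 in, s3 out → z = 362/7
No improving column remains; optimal.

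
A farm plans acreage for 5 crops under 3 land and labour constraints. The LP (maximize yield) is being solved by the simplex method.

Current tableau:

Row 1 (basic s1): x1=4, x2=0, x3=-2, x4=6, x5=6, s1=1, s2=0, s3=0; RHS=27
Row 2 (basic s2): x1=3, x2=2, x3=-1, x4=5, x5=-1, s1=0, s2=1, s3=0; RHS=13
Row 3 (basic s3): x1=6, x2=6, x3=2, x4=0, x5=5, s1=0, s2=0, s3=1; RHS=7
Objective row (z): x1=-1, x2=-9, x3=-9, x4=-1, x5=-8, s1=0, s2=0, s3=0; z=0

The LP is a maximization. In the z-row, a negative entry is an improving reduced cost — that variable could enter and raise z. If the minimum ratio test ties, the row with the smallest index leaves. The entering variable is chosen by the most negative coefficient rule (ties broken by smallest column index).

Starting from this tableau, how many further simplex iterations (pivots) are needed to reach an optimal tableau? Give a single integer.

pivot: x2 in, s3 out → z = 21/2
pivot: x3 in, x2 out → z = 63/2
pivot: x4 in, s2 out → z = 174/5
No improving column remains; optimal.

3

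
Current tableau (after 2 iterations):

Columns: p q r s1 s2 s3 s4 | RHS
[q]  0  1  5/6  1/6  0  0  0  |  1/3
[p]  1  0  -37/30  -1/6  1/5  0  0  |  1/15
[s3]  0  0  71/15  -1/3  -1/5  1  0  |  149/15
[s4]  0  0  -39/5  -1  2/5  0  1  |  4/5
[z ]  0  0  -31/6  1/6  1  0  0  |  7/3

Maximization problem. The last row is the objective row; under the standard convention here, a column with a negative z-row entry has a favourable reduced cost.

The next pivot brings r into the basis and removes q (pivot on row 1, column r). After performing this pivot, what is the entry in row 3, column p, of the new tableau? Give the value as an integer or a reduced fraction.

0

Pivot element is row 1, column r: 5/6.
Normalize row 1: new (row 1, p) = 0/(5/6) = 0.
row 3 ← row 3 − (71/15)·(new row 1): 0 − (71/15)·0 = 0.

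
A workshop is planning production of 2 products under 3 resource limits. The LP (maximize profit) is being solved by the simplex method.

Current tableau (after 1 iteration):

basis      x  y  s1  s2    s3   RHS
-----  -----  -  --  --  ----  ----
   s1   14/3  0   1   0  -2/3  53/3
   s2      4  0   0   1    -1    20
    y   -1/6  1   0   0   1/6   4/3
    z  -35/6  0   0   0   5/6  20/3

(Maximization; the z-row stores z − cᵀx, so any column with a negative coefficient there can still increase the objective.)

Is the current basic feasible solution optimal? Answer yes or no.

Column x has objective-row coefficient -35/6, which is negative; an improving pivot exists, so not yet optimal.

no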